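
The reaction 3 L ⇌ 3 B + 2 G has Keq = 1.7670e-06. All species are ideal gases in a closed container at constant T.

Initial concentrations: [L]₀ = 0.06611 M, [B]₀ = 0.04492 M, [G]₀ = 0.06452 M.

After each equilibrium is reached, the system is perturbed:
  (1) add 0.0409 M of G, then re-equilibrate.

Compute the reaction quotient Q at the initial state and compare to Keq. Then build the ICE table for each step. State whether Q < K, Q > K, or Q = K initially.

Q₀ = 0.001306 vs Keq = 1.7670e-06 ⇒ Q>K, reverse
Step 1:
                    L           B           G
  init        0.06611     0.04492     0.06452
  Δ           0.03473    -0.03473    -0.02315
  eq           0.1008     0.01019     0.04137
  solve Keq expr → x = -0.01158; check Q = 1.7670e-06
Then add 0.0409 M of G.
Step 2:
                    L           B           G
  init         0.1008     0.01019     0.08227
  Δ          0.003404   -0.003404   -0.002269
  eq           0.1042    0.006788        0.08
  solve Keq expr → x = -0.001135; check Q = 1.7670e-06

Q₀ = 0.001306; Q > K (proceeds reverse)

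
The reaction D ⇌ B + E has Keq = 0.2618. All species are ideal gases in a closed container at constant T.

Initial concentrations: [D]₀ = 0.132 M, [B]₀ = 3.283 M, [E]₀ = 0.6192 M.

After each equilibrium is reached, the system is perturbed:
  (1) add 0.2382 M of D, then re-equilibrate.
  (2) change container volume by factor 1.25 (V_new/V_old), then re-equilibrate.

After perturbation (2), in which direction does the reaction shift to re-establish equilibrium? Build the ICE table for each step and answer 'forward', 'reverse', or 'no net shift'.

Direction: forward

Q₀ = 15.4 vs Keq = 0.2618 ⇒ Q>K, reverse
Step 1:
                  D         B         E
  init        0.132     3.283    0.6192
  Δ          0.5535   -0.5535   -0.5535
  eq         0.6855      2.73   0.06574
  solve Keq expr → x = -0.5535; check Q = 0.2618
Then add 0.2382 M of D.
Step 2:
                  D         B         E
  init       0.9237      2.73   0.06574
  Δ        -0.02026   0.02026   0.02026
  eq         0.9034      2.75   0.08601
  solve Keq expr → x = 0.02026; check Q = 0.2618
Then change container volume by factor 1.25 (V_new/V_old).
Step 3:
                  D         B         E
  init       0.7227       2.2   0.06881
  Δ        -0.01487   0.01487   0.01487
  eq         0.7078     2.215   0.08367
  solve Keq expr → x = 0.01487; check Q = 0.2618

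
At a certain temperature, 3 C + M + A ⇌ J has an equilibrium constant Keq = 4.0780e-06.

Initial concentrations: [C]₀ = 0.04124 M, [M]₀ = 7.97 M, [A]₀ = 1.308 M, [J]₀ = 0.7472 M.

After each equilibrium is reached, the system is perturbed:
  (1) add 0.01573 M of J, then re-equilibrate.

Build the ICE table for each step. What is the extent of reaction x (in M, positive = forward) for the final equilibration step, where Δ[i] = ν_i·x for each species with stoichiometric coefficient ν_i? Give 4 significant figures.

x = -0.01567 M

Q₀ = 1022 vs Keq = 4.0780e-06 ⇒ Q>K, reverse
Step 1:
                   C          M          A          J
  Initial    0.04124       7.97      1.308     0.7472
  Change       2.239     0.7463     0.7463    -0.7463
  Equil         2.28      8.716      2.054 8.6576e-04
  solve Keq expr → x = -0.7463; check Q = 4.0780e-06
Then add 0.01573 M of J.
Step 2:
                   C          M          A          J
  Initial       2.28      8.716      2.054     0.0166
  Change       0.047    0.01567    0.01567   -0.01567
  Equil        2.327      8.732       2.07 9.2909e-04
  solve Keq expr → x = -0.01567; check Q = 4.0780e-06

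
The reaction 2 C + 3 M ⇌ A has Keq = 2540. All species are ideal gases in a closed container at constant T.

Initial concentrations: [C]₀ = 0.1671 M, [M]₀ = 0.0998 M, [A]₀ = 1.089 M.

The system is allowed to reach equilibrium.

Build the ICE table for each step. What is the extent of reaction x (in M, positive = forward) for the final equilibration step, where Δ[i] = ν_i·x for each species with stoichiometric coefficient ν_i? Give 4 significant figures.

x = -0.03258 M

Q₀ = 3.9236e+04 vs Keq = 2540 ⇒ Q>K, reverse
Step 1:
                   C          M          A
  I           0.1671     0.0998      1.089
  C          0.06517    0.09775   -0.03258
  E           0.2323     0.1975      1.056
  solve Keq expr → x = -0.03258; check Q = 2540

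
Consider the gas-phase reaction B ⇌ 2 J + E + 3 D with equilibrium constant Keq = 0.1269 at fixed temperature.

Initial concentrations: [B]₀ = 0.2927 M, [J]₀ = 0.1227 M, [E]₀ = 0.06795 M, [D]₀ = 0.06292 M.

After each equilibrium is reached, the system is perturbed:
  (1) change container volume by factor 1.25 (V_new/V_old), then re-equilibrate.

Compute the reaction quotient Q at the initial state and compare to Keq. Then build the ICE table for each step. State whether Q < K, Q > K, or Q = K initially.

Q₀ = 8.7061e-07; Q < K (proceeds forward)

Q₀ = 8.7061e-07 vs Keq = 0.1269 ⇒ Q<K, forward
Step 1:
                  B         J         E         D
  I          0.2927    0.1227   0.06795   0.06292
  C         -0.1834    0.3668    0.1834    0.5501
  E          0.1093    0.4895    0.2513    0.6131
  solve Keq expr → x = 0.1834; check Q = 0.1269
Then change container volume by factor 1.25 (V_new/V_old).
Step 2:
                  B         J         E         D
  I         0.08746    0.3916    0.2011    0.4904
  C        -0.02488   0.04976   0.02488   0.07464
  E         0.06258    0.4413    0.2259    0.5651
  solve Keq expr → x = 0.02488; check Q = 0.1269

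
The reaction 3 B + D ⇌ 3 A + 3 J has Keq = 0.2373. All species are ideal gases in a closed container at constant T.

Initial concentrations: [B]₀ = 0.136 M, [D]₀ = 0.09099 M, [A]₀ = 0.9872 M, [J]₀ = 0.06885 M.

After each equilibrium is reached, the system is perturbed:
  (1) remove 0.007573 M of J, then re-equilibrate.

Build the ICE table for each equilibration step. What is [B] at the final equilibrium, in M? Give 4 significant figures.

Q₀ = 1.372 vs Keq = 0.2373 ⇒ Q>K, reverse
Step 1:
                    B           D           A           J
  Initial       0.136     0.09099      0.9872     0.06885
  Change      0.02205    0.007351    -0.02205    -0.02205
  Equil        0.1581     0.09834      0.9651      0.0468
  solve Keq expr → x = -0.007351; check Q = 0.2373
Then remove 0.007573 M of J.
Step 2:
                    B           D           A           J
  Initial      0.1581     0.09834      0.9651     0.03922
  Change    -0.005434   -0.001811    0.005434    0.005434
  Equil        0.1526     0.09653      0.9706     0.04466
  solve Keq expr → x = 0.001811; check Q = 0.2373

[B]_eq = 0.1526 M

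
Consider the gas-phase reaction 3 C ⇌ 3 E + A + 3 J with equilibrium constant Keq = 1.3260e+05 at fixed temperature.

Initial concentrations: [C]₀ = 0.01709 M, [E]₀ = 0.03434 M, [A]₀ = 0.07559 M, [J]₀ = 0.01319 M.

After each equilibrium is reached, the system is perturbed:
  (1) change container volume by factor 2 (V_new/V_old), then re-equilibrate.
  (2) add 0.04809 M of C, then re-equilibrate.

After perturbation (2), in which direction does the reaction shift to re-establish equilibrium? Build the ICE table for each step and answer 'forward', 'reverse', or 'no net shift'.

Direction: forward

Q₀ = 1.4073e-06 vs Keq = 1.3260e+05 ⇒ Q<K, forward
Step 1:
                  C         E         A         J
  Initial   0.01709   0.03434   0.07559   0.01319
  Change   -0.01708   0.01708  0.005692   0.01708
  Equil   1.3220e-05   0.05142   0.08128   0.03027
  solve Keq expr → x = 0.005692; check Q = 1.3260e+05
Then change container volume by factor 2 (V_new/V_old).
Step 2:
                  C         E         A         J
  Initial 6.6099e-06   0.02571   0.04064   0.01513
  Change  -3.9856e-06 3.9856e-06 1.3285e-06 3.9856e-06
  Equil   2.6242e-06   0.02571   0.04064   0.01514
  solve Keq expr → x = 1.3285e-06; check Q = 1.3260e+05
Then add 0.04809 M of C.
Step 3:
                  C         E         A         J
  Initial   0.04809   0.02571   0.04064   0.01514
  Change   -0.04806   0.04806   0.01602   0.04806
  Equil   3.5114e-05   0.07377   0.05666   0.06319
  solve Keq expr → x = 0.01602; check Q = 1.3260e+05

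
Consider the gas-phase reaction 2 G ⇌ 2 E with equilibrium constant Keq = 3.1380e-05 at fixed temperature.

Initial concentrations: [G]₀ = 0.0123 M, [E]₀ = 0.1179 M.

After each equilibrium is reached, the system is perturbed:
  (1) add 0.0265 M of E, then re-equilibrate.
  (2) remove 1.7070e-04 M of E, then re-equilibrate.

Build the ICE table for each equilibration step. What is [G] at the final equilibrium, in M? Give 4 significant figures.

[G]_eq = 0.1557 M

Q₀ = 91.88 vs Keq = 3.1380e-05 ⇒ Q>K, reverse
Step 1:
                    G           E
  I            0.0123      0.1179
  C            0.1172     -0.1172
  E            0.1295  7.2529e-04
  solve Keq expr → x = -0.05859; check Q = 3.1380e-05
Then add 0.0265 M of E.
Step 2:
                    G           E
  I            0.1295     0.02723
  C           0.02635    -0.02635
  E            0.1558  8.7291e-04
  solve Keq expr → x = -0.01318; check Q = 3.1380e-05
Then remove 1.7070e-04 M of E.
Step 3:
                    G           E
  I            0.1558  7.0221e-04
  C       -1.6975e-04  1.6975e-04
  E            0.1557  8.7196e-04
  solve Keq expr → x = 8.4875e-05; check Q = 3.1380e-05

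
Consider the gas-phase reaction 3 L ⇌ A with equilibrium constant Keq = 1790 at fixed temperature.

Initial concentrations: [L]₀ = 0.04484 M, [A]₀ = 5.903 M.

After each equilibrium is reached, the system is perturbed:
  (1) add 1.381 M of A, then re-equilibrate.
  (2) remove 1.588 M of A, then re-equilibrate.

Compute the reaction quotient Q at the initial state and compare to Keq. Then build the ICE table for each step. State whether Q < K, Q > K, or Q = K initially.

Q₀ = 6.5475e+04 vs Keq = 1790 ⇒ Q>K, reverse
Step 1:
                   L          A
  Initial    0.04484      5.903
  Change      0.1037   -0.03457
  Equil       0.1486      5.868
  solve Keq expr → x = -0.03457; check Q = 1790
Then add 1.381 M of A.
Step 2:
                   L          A
  Initial     0.1486      7.249
  Change     0.01082  -0.003605
  Equil       0.1594      7.246
  solve Keq expr → x = -0.003605; check Q = 1790
Then remove 1.588 M of A.
Step 3:
                   L          A
  Initial     0.1594      5.658
  Change    -0.01258   0.004193
  Equil       0.1468      5.662
  solve Keq expr → x = 0.004193; check Q = 1790

Q₀ = 6.5475e+04; Q > K (proceeds reverse)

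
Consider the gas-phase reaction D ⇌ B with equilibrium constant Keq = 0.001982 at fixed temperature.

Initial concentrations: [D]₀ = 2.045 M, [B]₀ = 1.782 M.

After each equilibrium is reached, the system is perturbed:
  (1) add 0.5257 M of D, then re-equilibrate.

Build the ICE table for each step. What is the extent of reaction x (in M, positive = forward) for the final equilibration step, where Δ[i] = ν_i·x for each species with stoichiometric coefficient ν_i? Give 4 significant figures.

Q₀ = 0.8714 vs Keq = 0.001982 ⇒ Q>K, reverse
Step 1:
                  D         B
  I           2.045     1.782
  C           1.774    -1.774
  E           3.819   0.00757
  solve Keq expr → x = -1.774; check Q = 0.001982
Then add 0.5257 M of D.
Step 2:
                  D         B
  I           4.345   0.00757
  C        -0.00104   0.00104
  E           4.344   0.00861
  solve Keq expr → x = 0.00104; check Q = 0.001982

x = 0.00104 M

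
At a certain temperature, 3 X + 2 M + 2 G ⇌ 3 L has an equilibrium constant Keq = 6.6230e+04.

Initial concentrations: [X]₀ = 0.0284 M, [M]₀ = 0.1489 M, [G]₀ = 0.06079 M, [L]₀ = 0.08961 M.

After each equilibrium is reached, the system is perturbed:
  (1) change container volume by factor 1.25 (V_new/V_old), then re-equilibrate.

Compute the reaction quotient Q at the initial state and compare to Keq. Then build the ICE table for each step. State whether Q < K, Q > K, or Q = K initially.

Q₀ = 3.8341e+05; Q > K (proceeds reverse)

Q₀ = 3.8341e+05 vs Keq = 6.6230e+04 ⇒ Q>K, reverse
Step 1:
                    X           M           G           L
  init         0.0284      0.1489     0.06079     0.08961
  Δ            0.0114    0.007601    0.007601     -0.0114
  eq           0.0398      0.1565     0.06839     0.07821
  solve Keq expr → x = -0.0038; check Q = 6.6230e+04
Then change container volume by factor 1.25 (V_new/V_old).
Step 2:
                    X           M           G           L
  init        0.03184      0.1252     0.05471     0.06257
  Δ          0.005206    0.003471    0.003471   -0.005206
  eq          0.03705      0.1287     0.05818     0.05736
  solve Keq expr → x = -0.001735; check Q = 6.6230e+04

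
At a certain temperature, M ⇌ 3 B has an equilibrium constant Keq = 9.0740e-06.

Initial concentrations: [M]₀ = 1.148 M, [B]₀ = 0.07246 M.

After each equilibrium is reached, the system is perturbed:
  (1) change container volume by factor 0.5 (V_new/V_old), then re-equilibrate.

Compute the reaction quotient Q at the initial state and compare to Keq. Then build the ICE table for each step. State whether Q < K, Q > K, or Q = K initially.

Q₀ = 3.3140e-04; Q > K (proceeds reverse)

Q₀ = 3.3140e-04 vs Keq = 9.0740e-06 ⇒ Q>K, reverse
Step 1:
                  M         B
  Initial     1.148   0.07246
  Change    0.01684  -0.05051
  Equil       1.165   0.02195
  solve Keq expr → x = -0.01684; check Q = 9.0740e-06
Then change container volume by factor 0.5 (V_new/V_old).
Step 2:
                  M         B
  Initial      2.33   0.04389
  Change   0.005407  -0.01622
  Equil       2.335   0.02767
  solve Keq expr → x = -0.005407; check Q = 9.0740e-06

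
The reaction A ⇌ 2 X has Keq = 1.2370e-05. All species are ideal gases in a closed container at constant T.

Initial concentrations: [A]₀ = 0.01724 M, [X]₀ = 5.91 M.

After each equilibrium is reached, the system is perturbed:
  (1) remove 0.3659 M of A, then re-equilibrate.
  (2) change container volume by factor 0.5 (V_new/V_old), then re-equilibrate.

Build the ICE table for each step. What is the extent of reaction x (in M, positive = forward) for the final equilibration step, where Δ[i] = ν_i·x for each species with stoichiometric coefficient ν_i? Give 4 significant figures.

x = -0.001662 M

Q₀ = 2026 vs Keq = 1.2370e-05 ⇒ Q>K, reverse
Step 1:
                    A           X
  init        0.01724        5.91
  Δ             2.952      -5.904
  eq            2.969     0.00606
  solve Keq expr → x = -2.952; check Q = 1.2370e-05
Then remove 0.3659 M of A.
Step 2:
                    A           X
  init          2.603     0.00606
  Δ        1.9274e-04 -3.8548e-04
  eq            2.604    0.005675
  solve Keq expr → x = -1.9274e-04; check Q = 1.2370e-05
Then change container volume by factor 0.5 (V_new/V_old).
Step 3:
                    A           X
  init          5.207     0.01135
  Δ          0.001662   -0.003323
  eq            5.209    0.008027
  solve Keq expr → x = -0.001662; check Q = 1.2370e-05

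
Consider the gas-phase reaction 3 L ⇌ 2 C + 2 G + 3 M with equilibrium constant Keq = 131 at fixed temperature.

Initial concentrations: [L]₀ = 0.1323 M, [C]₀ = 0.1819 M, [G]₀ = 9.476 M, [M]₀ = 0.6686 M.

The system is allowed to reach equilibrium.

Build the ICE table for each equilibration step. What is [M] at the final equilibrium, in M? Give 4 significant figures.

[M]_eq = 0.6359 M

Q₀ = 383.5 vs Keq = 131 ⇒ Q>K, reverse
Step 1:
                  L         C         G         M
  init       0.1323    0.1819     9.476    0.6686
  Δ         0.03273  -0.02182  -0.02182  -0.03273
  eq          0.165    0.1601     9.454    0.6359
  solve Keq expr → x = -0.01091; check Q = 131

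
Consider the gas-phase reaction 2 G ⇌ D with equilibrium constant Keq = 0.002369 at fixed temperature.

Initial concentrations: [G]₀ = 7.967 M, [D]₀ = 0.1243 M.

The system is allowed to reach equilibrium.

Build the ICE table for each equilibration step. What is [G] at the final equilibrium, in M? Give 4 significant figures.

Q₀ = 0.001958 vs Keq = 0.002369 ⇒ Q<K, forward
Step 1:
                   G          D
  Initial      7.967     0.1243
  Change    -0.04849    0.02424
  Equil        7.919     0.1485
  solve Keq expr → x = 0.02424; check Q = 0.002369

[G]_eq = 7.919 M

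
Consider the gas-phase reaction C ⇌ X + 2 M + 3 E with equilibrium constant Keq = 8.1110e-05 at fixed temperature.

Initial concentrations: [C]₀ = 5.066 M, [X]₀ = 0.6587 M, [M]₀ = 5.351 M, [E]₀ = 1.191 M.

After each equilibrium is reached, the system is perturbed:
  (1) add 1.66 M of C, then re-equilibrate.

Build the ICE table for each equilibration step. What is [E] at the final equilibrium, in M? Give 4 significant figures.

Q₀ = 6.29 vs Keq = 8.1110e-05 ⇒ Q>K, reverse
Step 1:
                   C          X          M          E
  Initial      5.066     0.6587      5.351      1.191
  Change      0.3829    -0.3829    -0.7657     -1.149
  Equil        5.449     0.2758      4.585     0.0424
  solve Keq expr → x = -0.3829; check Q = 8.1110e-05
Then add 1.66 M of C.
Step 2:
                   C          X          M          E
  Initial      7.109     0.2758      4.585     0.0424
  Change    -0.00128    0.00128   0.002559   0.003839
  Equil        7.108     0.2771      4.588    0.04624
  solve Keq expr → x = 0.00128; check Q = 8.1110e-05

[E]_eq = 0.04624 M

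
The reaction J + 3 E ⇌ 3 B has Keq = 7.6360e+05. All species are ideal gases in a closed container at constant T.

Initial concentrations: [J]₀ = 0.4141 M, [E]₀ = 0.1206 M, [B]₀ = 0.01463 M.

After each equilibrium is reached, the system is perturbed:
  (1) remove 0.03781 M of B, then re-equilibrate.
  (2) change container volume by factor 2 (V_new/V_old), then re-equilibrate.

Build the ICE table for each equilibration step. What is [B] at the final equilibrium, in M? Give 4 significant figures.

Q₀ = 0.004311 vs Keq = 7.6360e+05 ⇒ Q<K, forward
Step 1:
                  J         E         B
  Initial    0.4141    0.1206   0.01463
  Change   -0.03953   -0.1186    0.1186
  Equil      0.3746  0.002022    0.1332
  solve Keq expr → x = 0.03953; check Q = 7.6360e+05
Then remove 0.03781 M of B.
Step 2:
                  J         E         B
  Initial    0.3746  0.002022    0.0954
  Change  -1.8835e-04 -5.6504e-04 5.6504e-04
  Equil      0.3744  0.001457   0.09596
  solve Keq expr → x = 1.8835e-04; check Q = 7.6360e+05
Then change container volume by factor 2 (V_new/V_old).
Step 3:
                  J         E         B
  Initial    0.1872 7.2836e-04   0.04798
  Change  6.1888e-05 1.8566e-04 -1.8566e-04
  Equil      0.1873 9.1403e-04    0.0478
  solve Keq expr → x = -6.1888e-05; check Q = 7.6360e+05

[B]_eq = 0.0478 M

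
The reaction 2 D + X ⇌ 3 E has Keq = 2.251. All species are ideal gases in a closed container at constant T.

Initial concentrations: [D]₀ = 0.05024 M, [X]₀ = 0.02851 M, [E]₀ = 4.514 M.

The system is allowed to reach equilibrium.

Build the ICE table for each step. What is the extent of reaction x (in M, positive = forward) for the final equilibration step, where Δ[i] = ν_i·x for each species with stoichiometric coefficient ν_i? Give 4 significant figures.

x = -0.8778 M

Q₀ = 1.2782e+06 vs Keq = 2.251 ⇒ Q>K, reverse
Step 1:
                   D          X          E
  Initial    0.05024    0.02851      4.514
  Change       1.756     0.8778     -2.633
  Equil        1.806     0.9063      1.881
  solve Keq expr → x = -0.8778; check Q = 2.251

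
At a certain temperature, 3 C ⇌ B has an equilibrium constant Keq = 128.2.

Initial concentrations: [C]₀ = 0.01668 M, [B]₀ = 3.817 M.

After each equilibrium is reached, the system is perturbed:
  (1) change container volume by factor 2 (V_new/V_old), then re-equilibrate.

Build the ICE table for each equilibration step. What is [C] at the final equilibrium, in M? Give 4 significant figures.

Q₀ = 8.2250e+05 vs Keq = 128.2 ⇒ Q>K, reverse
Step 1:
                   C          B
  init       0.01668      3.817
  Δ           0.2906   -0.09687
  eq          0.3073       3.72
  solve Keq expr → x = -0.09687; check Q = 128.2
Then change container volume by factor 2 (V_new/V_old).
Step 2:
                   C          B
  init        0.1536       1.86
  Δ          0.08895   -0.02965
  eq          0.2426       1.83
  solve Keq expr → x = -0.02965; check Q = 128.2

[C]_eq = 0.2426 M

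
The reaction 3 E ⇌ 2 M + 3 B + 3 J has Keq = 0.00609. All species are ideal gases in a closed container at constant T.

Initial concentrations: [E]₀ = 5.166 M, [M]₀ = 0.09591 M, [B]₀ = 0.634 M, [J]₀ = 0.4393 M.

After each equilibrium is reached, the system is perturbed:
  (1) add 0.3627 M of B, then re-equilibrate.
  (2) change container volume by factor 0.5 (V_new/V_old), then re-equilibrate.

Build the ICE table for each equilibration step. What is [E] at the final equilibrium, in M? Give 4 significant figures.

Q₀ = 1.4415e-06 vs Keq = 0.00609 ⇒ Q<K, forward
Step 1:
                  E         M         B         J
  init        5.166   0.09591     0.634    0.4393
  Δ         -0.6129    0.4086    0.6129    0.6129
  eq          4.553    0.5045     1.247     1.052
  solve Keq expr → x = 0.2043; check Q = 0.00609
Then add 0.3627 M of B.
Step 2:
                  E         M         B         J
  init        4.553    0.5045      1.61     1.052
  Δ          0.0915    -0.061   -0.0915   -0.0915
  eq          4.645    0.4435     1.518    0.9607
  solve Keq expr → x = -0.0305; check Q = 0.00609
Then change container volume by factor 0.5 (V_new/V_old).
Step 3:
                  E         M         B         J
  init        9.289     0.887     3.036     1.921
  Δ          0.6442   -0.4295   -0.6442   -0.6442
  eq          9.933    0.4575     2.392     1.277
  solve Keq expr → x = -0.2147; check Q = 0.00609

[E]_eq = 9.933 M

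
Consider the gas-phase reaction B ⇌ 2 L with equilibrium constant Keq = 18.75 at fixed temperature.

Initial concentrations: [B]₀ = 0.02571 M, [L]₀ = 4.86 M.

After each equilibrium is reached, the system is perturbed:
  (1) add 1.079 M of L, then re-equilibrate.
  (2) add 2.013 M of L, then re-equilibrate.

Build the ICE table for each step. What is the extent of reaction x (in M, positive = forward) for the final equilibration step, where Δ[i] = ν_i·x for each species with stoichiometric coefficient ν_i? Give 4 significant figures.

Q₀ = 918.7 vs Keq = 18.75 ⇒ Q>K, reverse
Step 1:
                    B           L
  init        0.02571        4.86
  Δ            0.6501        -1.3
  eq           0.6758        3.56
  solve Keq expr → x = -0.6501; check Q = 18.75
Then add 1.079 M of L.
Step 2:
                    B           L
  init         0.6758       4.639
  Δ            0.2435      -0.487
  eq           0.9193       4.152
  solve Keq expr → x = -0.2435; check Q = 18.75
Then add 2.013 M of L.
Step 3:
                    B           L
  init         0.9193       6.165
  Δ            0.5016      -1.003
  eq            1.421       5.162
  solve Keq expr → x = -0.5016; check Q = 18.75

x = -0.5016 M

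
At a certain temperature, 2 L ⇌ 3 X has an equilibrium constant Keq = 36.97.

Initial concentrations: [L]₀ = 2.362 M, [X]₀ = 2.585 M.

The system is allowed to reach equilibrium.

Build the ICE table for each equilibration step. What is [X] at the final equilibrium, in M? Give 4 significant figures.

[X]_eq = 4.089 M

Q₀ = 3.096 vs Keq = 36.97 ⇒ Q<K, forward
Step 1:
                  L         X
  I           2.362     2.585
  C          -1.002     1.504
  E            1.36     4.089
  solve Keq expr → x = 0.5012; check Q = 36.97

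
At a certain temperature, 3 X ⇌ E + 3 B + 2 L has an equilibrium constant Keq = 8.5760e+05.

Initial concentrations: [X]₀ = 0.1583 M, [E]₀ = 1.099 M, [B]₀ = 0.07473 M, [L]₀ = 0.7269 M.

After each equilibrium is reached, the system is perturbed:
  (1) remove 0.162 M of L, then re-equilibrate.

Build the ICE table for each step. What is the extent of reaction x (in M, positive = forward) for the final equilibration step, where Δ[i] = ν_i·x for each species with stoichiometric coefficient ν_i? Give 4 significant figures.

x = 9.9965e-05 M

Q₀ = 0.06109 vs Keq = 8.5760e+05 ⇒ Q<K, forward
Step 1:
                  X         E         B         L
  Initial    0.1583     1.099   0.07473    0.7269
  Change    -0.1561   0.05202    0.1561     0.104
  Equil     0.00225     1.151    0.2308    0.8309
  solve Keq expr → x = 0.05202; check Q = 8.5760e+05
Then remove 0.162 M of L.
Step 2:
                  X         E         B         L
  Initial   0.00225     1.151    0.2308    0.6689
  Change  -2.9990e-04 9.9965e-05 2.9990e-04 1.9993e-04
  Equil     0.00195     1.151    0.2311    0.6691
  solve Keq expr → x = 9.9965e-05; check Q = 8.5760e+05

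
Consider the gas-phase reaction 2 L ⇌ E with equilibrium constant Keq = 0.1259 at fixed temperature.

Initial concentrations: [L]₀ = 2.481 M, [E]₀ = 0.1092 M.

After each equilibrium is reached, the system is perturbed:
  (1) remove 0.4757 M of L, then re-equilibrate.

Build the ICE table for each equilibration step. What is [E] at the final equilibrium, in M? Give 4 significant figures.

[E]_eq = 0.3176 M

Q₀ = 0.01774 vs Keq = 0.1259 ⇒ Q<K, forward
Step 1:
                   L          E
  init         2.481     0.1092
  Δ          -0.6374     0.3187
  eq           1.844     0.4279
  solve Keq expr → x = 0.3187; check Q = 0.1259
Then remove 0.4757 M of L.
Step 2:
                   L          E
  init         1.368     0.4279
  Δ           0.2205    -0.1103
  eq           1.588     0.3176
  solve Keq expr → x = -0.1103; check Q = 0.1259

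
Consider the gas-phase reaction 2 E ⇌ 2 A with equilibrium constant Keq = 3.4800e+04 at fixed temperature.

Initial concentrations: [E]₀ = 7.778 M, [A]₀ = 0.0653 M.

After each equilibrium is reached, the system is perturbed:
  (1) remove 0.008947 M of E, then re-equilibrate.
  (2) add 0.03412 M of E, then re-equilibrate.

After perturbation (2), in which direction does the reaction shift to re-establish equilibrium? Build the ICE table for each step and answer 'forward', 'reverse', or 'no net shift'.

Q₀ = 7.0484e-05 vs Keq = 3.4800e+04 ⇒ Q<K, forward
Step 1:
                    E           A
  init          7.778      0.0653
  Δ            -7.736       7.736
  eq          0.04182       7.801
  solve Keq expr → x = 3.868; check Q = 3.4800e+04
Then remove 0.008947 M of E.
Step 2:
                    E           A
  init        0.03287       7.801
  Δ          0.008899   -0.008899
  eq          0.04177       7.793
  solve Keq expr → x = -0.00445; check Q = 3.4800e+04
Then add 0.03412 M of E.
Step 3:
                    E           A
  init        0.07589       7.793
  Δ          -0.03394     0.03394
  eq          0.04195       7.827
  solve Keq expr → x = 0.01697; check Q = 3.4800e+04

Direction: forward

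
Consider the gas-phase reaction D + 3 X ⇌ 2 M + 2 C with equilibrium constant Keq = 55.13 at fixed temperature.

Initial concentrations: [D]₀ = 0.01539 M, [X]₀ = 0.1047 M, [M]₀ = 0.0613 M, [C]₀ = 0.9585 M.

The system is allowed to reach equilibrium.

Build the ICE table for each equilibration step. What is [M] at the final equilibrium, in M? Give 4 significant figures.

Q₀ = 195.4 vs Keq = 55.13 ⇒ Q>K, reverse
Step 1:
                  D         X         M         C
  init      0.01539    0.1047    0.0613    0.9585
  Δ        0.005998   0.01799    -0.012    -0.012
  eq        0.02139    0.1227    0.0493    0.9465
  solve Keq expr → x = -0.005998; check Q = 55.13

[M]_eq = 0.0493 M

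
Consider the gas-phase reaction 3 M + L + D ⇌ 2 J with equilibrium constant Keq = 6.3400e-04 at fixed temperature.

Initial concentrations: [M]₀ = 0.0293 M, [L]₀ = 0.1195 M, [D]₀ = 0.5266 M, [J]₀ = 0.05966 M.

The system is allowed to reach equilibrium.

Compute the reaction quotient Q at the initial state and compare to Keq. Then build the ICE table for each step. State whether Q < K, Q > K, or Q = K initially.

Q₀ = 2249 vs Keq = 6.3400e-04 ⇒ Q>K, reverse
Step 1:
                    M           L           D           J
  init         0.0293      0.1195      0.5266     0.05966
  Δ           0.08905     0.02968     0.02968    -0.05936
  eq           0.1183      0.1492      0.5563  2.9532e-04
  solve Keq expr → x = -0.02968; check Q = 6.3400e-04

Q₀ = 2249; Q > K (proceeds reverse)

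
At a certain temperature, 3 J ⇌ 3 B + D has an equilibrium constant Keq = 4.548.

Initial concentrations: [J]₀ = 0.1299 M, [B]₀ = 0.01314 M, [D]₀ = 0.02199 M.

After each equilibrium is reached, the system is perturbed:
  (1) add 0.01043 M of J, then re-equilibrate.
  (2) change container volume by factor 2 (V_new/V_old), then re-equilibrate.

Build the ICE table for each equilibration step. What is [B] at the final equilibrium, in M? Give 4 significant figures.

[B]_eq = 0.06458 M

Q₀ = 2.2761e-05 vs Keq = 4.548 ⇒ Q<K, forward
Step 1:
                    J           B           D
  I            0.1299     0.01314     0.02199
  C            -0.103       0.103     0.03434
  E           0.02688      0.1162     0.05633
  solve Keq expr → x = 0.03434; check Q = 4.548
Then add 0.01043 M of J.
Step 2:
                    J           B           D
  I           0.03731      0.1162     0.05633
  C         -0.008103    0.008103    0.002701
  E            0.0292      0.1243     0.05903
  solve Keq expr → x = 0.002701; check Q = 4.548
Then change container volume by factor 2 (V_new/V_old).
Step 3:
                    J           B           D
  I            0.0146     0.06213     0.02952
  C         -0.002446    0.002446  8.1539e-04
  E           0.01216     0.06458     0.03033
  solve Keq expr → x = 8.1539e-04; check Q = 4.548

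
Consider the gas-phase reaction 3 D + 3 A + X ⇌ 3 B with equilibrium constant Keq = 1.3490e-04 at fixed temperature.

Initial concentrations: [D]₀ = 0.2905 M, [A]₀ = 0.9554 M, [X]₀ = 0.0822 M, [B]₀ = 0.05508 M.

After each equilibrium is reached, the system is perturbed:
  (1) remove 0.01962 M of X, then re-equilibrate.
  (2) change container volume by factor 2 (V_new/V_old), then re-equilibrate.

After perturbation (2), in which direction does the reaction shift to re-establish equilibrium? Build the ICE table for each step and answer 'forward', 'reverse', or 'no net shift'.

Q₀ = 0.09509 vs Keq = 1.3490e-04 ⇒ Q>K, reverse
Step 1:
                    D           A           X           B
  Initial      0.2905      0.9554      0.0822     0.05508
  Change      0.04708     0.04708     0.01569    -0.04708
  Equil        0.3376       1.002     0.09789    0.007999
  solve Keq expr → x = -0.01569; check Q = 1.3490e-04
Then remove 0.01962 M of X.
Step 2:
                    D           A           X           B
  Initial      0.3376       1.002     0.07827    0.007999
  Change   5.5261e-04  5.5261e-04  1.8420e-04 -5.5261e-04
  Equil        0.3381       1.003     0.07846    0.007447
  solve Keq expr → x = -1.8420e-04; check Q = 1.3490e-04
Then change container volume by factor 2 (V_new/V_old).
Step 3:
                    D           A           X           B
  Initial      0.1691      0.5015     0.03923    0.003723
  Change      0.00221     0.00221  7.3680e-04    -0.00221
  Equil        0.1713      0.5037     0.03997    0.001513
  solve Keq expr → x = -7.3680e-04; check Q = 1.3490e-04

Direction: reverse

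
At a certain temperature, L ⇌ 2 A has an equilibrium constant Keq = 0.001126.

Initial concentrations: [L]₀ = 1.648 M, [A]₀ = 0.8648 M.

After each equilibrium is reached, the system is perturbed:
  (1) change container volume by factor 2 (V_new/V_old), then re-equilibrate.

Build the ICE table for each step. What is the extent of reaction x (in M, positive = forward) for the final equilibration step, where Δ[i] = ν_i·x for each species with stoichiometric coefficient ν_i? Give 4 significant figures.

x = 0.004942 M

Q₀ = 0.4538 vs Keq = 0.001126 ⇒ Q>K, reverse
Step 1:
                  L         A
  I           1.648    0.8648
  C          0.4083   -0.8167
  E           2.056   0.04812
  solve Keq expr → x = -0.4083; check Q = 0.001126
Then change container volume by factor 2 (V_new/V_old).
Step 2:
                  L         A
  I           1.028   0.02406
  C       -0.004942  0.009884
  E           1.023   0.03394
  solve Keq expr → x = 0.004942; check Q = 0.001126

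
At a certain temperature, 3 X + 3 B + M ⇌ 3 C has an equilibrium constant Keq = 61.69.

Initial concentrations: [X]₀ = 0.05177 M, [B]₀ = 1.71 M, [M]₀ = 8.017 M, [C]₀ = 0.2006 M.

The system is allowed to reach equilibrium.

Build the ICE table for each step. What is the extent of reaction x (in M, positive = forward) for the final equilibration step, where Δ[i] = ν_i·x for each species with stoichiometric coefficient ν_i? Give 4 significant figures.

x = 0.01135 M

Q₀ = 1.451 vs Keq = 61.69 ⇒ Q<K, forward
Step 1:
                  X         B         M         C
  I         0.05177      1.71     8.017    0.2006
  C        -0.03406  -0.03406  -0.01135   0.03406
  E         0.01771     1.676     8.006    0.2347
  solve Keq expr → x = 0.01135; check Q = 61.69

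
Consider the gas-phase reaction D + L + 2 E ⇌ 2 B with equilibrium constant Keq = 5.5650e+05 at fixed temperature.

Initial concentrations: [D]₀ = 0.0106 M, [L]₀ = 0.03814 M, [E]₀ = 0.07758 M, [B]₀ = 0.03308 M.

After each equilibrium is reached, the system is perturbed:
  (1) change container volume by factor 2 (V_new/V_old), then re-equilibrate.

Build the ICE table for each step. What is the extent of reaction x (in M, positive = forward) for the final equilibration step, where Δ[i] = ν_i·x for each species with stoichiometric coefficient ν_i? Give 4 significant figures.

Q₀ = 449.7 vs Keq = 5.5650e+05 ⇒ Q<K, forward
Step 1:
                   D          L          E          B
  I           0.0106    0.03814    0.07758    0.03308
  C         -0.01054   -0.01054   -0.02108    0.02108
  E       5.9827e-05     0.0276     0.0565    0.05416
  solve Keq expr → x = 0.01054; check Q = 5.5650e+05
Then change container volume by factor 2 (V_new/V_old).
Step 2:
                   D          L          E          B
  I       2.9914e-05     0.0138    0.02825    0.02708
  C       8.6074e-05 8.6074e-05 1.7215e-04 -1.7215e-04
  E       1.1599e-04    0.01389    0.02842    0.02691
  solve Keq expr → x = -8.6074e-05; check Q = 5.5650e+05

x = -8.6074e-05 M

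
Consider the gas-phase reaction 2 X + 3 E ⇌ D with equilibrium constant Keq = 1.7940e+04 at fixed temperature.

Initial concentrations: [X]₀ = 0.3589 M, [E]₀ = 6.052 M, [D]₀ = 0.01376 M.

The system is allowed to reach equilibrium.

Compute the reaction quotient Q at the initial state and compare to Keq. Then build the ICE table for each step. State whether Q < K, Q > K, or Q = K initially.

Q₀ = 4.8192e-04; Q < K (proceeds forward)

Q₀ = 4.8192e-04 vs Keq = 1.7940e+04 ⇒ Q<K, forward
Step 1:
                    X           E           D
  init         0.3589       6.052     0.01376
  Δ           -0.3586      -0.538      0.1793
  eq       2.5337e-04       5.514      0.1931
  solve Keq expr → x = 0.1793; check Q = 1.7940e+04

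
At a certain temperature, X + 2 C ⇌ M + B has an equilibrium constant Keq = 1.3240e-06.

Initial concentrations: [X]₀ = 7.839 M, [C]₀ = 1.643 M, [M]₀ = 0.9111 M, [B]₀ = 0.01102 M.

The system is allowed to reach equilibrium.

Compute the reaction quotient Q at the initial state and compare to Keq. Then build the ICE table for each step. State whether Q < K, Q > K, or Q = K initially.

Q₀ = 4.7447e-04 vs Keq = 1.3240e-06 ⇒ Q>K, reverse
Step 1:
                  X         C         M         B
  I           7.839     1.643    0.9111   0.01102
  C         0.01099   0.02198  -0.01099  -0.01099
  E            7.85     1.665    0.9001 3.2009e-05
  solve Keq expr → x = -0.01099; check Q = 1.3240e-06

Q₀ = 4.7447e-04; Q > K (proceeds reverse)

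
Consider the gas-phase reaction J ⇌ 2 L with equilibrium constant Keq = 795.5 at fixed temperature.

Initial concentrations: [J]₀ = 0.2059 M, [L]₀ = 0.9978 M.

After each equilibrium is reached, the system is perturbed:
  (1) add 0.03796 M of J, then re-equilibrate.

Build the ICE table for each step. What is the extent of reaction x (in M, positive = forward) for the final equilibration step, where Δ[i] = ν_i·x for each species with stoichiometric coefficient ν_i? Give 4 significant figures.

x = 0.03769 M

Q₀ = 4.835 vs Keq = 795.5 ⇒ Q<K, forward
Step 1:
                  J         L
  Initial    0.2059    0.9978
  Change    -0.2034    0.4068
  Equil     0.00248     1.405
  solve Keq expr → x = 0.2034; check Q = 795.5
Then add 0.03796 M of J.
Step 2:
                  J         L
  Initial   0.04044     1.405
  Change   -0.03769   0.07537
  Equil    0.002754      1.48
  solve Keq expr → x = 0.03769; check Q = 795.5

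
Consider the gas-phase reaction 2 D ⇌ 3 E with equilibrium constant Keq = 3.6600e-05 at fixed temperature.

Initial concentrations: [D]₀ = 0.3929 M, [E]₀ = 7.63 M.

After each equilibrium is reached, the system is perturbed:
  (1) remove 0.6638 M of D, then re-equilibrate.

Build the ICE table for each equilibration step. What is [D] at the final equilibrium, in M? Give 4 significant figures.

[D]_eq = 4.753 M

Q₀ = 2877 vs Keq = 3.6600e-05 ⇒ Q>K, reverse
Step 1:
                  D         E
  I          0.3929      7.63
  C           5.018    -7.528
  E           5.411    0.1023
  solve Keq expr → x = -2.509; check Q = 3.6600e-05
Then remove 0.6638 M of D.
Step 2:
                  D         E
  I           4.748    0.1023
  C         0.00565 -0.008476
  E           4.753   0.09386
  solve Keq expr → x = -0.002825; check Q = 3.6600e-05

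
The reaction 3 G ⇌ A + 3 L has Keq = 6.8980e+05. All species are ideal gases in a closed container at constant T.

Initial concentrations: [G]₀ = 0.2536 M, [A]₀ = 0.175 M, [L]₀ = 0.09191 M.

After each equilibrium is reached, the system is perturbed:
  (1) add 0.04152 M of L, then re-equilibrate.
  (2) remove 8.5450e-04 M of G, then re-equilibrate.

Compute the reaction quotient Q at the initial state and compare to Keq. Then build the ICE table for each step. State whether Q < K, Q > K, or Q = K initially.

Q₀ = 0.008331 vs Keq = 6.8980e+05 ⇒ Q<K, forward
Step 1:
                    G           A           L
  Initial      0.2536       0.175     0.09191
  Change      -0.2511     0.08371      0.2511
  Equil      0.002474      0.2587       0.343
  solve Keq expr → x = 0.08371; check Q = 6.8980e+05
Then add 0.04152 M of L.
Step 2:
                    G           A           L
  Initial    0.002474      0.2587      0.3846
  Change   2.9693e-04 -9.8976e-05 -2.9693e-04
  Equil      0.002771      0.2586      0.3843
  solve Keq expr → x = -9.8976e-05; check Q = 6.8980e+05
Then remove 8.5450e-04 M of G.
Step 3:
                    G           A           L
  Initial    0.001916      0.2586      0.3843
  Change   8.4738e-04 -2.8246e-04 -8.4738e-04
  Equil      0.002764      0.2583      0.3834
  solve Keq expr → x = -2.8246e-04; check Q = 6.8980e+05

Q₀ = 0.008331; Q < K (proceeds forward)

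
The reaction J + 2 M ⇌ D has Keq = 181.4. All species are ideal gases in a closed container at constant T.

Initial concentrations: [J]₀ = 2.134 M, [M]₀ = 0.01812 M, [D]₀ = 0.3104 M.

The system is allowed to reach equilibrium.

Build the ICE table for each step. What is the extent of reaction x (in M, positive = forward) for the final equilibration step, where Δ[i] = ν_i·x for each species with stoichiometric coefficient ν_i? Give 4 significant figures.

x = -0.004968 M

Q₀ = 443 vs Keq = 181.4 ⇒ Q>K, reverse
Step 1:
                  J         M         D
  init        2.134   0.01812    0.3104
  Δ        0.004968  0.009937 -0.004968
  eq          2.139   0.02806    0.3054
  solve Keq expr → x = -0.004968; check Q = 181.4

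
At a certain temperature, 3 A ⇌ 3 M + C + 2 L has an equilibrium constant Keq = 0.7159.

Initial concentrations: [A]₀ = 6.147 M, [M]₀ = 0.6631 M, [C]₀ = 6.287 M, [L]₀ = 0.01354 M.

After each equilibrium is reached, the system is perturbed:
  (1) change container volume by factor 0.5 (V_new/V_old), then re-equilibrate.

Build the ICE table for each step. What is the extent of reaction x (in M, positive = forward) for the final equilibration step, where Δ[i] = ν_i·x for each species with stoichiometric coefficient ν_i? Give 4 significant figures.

x = -0.3584 M

Q₀ = 1.4469e-06 vs Keq = 0.7159 ⇒ Q<K, forward
Step 1:
                   A          M          C          L
  I            6.147     0.6631      6.287    0.01354
  C           -1.505      1.505     0.5018      1.004
  E            4.642      2.168      6.789      1.017
  solve Keq expr → x = 0.5018; check Q = 0.7159
Then change container volume by factor 0.5 (V_new/V_old).
Step 2:
                   A          M          C          L
  I            9.283      4.337      13.58      2.034
  C            1.075     -1.075    -0.3584    -0.7169
  E            10.36      3.261      13.22      1.317
  solve Keq expr → x = -0.3584; check Q = 0.7159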